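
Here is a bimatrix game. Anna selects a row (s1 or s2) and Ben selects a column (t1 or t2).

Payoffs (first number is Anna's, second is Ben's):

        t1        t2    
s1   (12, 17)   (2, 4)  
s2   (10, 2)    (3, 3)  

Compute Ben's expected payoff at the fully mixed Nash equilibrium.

First find x, the probability Anna plays s1, from Ben's indifference between t1 and t2: 17x + 2(1−x) = 4x + 3(1−x), giving x = 1/14.
Since Ben is indifferent in equilibrium, Ben's expected payoff equals the payoff from either column against (1/14, 13/14). Using t1: 17(1/14) + 2(13/14) = 43/14.

43/14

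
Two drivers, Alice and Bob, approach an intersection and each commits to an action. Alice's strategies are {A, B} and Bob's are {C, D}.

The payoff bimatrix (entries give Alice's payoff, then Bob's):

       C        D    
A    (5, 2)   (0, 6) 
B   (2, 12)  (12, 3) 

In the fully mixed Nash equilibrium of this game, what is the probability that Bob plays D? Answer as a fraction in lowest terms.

Let y be the probability that Bob plays C. In a completely mixed equilibrium, Alice must be indifferent between A and B.
Alice's expected payoff from A is 5y; from B it is 2y + 12(1−y).
Setting these equal: 5y = −10y + 12, so y = 4/5.
Therefore Bob plays D with probability 1 − 4/5 = 1/5.

1/5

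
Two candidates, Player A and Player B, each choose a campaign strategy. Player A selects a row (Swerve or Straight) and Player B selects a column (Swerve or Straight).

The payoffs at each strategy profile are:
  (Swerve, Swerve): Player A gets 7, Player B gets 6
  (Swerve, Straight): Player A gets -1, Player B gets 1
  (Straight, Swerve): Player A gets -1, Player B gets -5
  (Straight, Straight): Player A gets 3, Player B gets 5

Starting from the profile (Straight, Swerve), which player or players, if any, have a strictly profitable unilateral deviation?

Player A at (Straight, Swerve) earns -1; deviating to Swerve yields 7 — a strict improvement.
Player B earns -5; deviating to Straight yields 5 — a strict improvement.
Both Player A and Player B have strictly profitable deviations.

Both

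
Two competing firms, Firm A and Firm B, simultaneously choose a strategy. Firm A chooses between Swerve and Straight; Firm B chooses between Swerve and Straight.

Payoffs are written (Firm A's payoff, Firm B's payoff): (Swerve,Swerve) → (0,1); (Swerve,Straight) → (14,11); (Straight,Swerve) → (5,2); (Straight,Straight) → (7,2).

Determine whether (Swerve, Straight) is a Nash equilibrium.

Yes

At (Swerve, Straight), Firm A earns 14; switching to Straight would give 7, so Firm A has no profitable deviation.
Firm B earns 11; switching to Swerve would give 1, so Firm B has no profitable deviation.
Neither player can gain by a unilateral deviation, so this profile is a Nash equilibrium.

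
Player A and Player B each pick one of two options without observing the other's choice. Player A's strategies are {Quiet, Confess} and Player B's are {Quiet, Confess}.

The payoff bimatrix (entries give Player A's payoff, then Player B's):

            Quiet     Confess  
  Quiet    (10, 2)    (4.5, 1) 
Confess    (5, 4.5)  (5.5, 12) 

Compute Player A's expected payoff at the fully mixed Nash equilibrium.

First find y, the probability Player B plays Quiet, from Player A's indifference between Quiet and Confess: 10y + 4.5(1−y) = 5y + 5.5(1−y), giving y = 1/6.
Since Player A is indifferent in equilibrium, Player A's expected payoff equals the payoff from either row against (1/6, 5/6). Using Quiet: 10(1/6) + 4.5(5/6) = 65/12.

65/12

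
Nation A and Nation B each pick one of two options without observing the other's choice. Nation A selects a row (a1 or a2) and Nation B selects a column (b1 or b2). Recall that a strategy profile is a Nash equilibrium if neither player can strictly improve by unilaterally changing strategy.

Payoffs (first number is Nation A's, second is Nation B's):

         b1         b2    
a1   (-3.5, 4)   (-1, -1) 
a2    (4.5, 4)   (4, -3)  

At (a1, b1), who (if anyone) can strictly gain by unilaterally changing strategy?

Nation A at (a1, b1) earns -3.5; deviating to a2 yields 4.5 — a strict improvement.
Nation B earns 4; deviating to b2 yields -1 — not better.
Only Nation A has a strictly profitable deviation.

Nation A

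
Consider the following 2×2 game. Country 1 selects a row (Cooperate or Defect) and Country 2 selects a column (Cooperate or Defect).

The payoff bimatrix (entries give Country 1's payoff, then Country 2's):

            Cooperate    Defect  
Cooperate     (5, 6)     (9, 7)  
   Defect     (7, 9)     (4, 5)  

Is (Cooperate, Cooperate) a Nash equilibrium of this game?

No

At (Cooperate, Cooperate), Country 1 earns 5; switching to Defect would give 7, so Country 1 would deviate.
Country 2 earns 6; switching to Defect would give 7, so Country 2 would deviate.
Since at least one player can profitably deviate, this is not a Nash equilibrium.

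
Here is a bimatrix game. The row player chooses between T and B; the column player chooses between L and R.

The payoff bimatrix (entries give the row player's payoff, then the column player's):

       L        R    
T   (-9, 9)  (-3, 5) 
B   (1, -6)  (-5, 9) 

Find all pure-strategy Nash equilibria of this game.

none

(T, L): the row player prefers B (1 > -9) — not an equilibrium.
(T, R): the column player prefers L (9 > 5) — not an equilibrium.
(B, L): the column player prefers R (9 > -6) — not an equilibrium.
(B, R): the row player prefers T (-3 > -5) — not an equilibrium.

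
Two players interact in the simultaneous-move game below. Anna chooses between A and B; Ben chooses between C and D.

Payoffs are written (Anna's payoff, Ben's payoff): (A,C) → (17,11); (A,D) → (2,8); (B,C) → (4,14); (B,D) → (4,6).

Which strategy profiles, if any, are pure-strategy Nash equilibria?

(A, C)

(A, C): Anna gets 17 ≥ 4 from B, and Ben gets 11 ≥ 8 from D — Nash equilibrium.
(A, D): Anna prefers B (4 > 2); Ben prefers C (11 > 8) — not an equilibrium.
(B, C): Anna prefers A (17 > 4) — not an equilibrium.
(B, D): Ben prefers C (14 > 6) — not an equilibrium.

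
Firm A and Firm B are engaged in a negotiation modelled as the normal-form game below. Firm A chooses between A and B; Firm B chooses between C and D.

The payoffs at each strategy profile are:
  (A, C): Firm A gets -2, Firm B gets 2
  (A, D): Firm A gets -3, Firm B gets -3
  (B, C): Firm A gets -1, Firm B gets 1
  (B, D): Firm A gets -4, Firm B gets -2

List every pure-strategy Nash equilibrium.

(B, C)

(A, C): Firm A prefers B (-1 > -2) — not an equilibrium.
(A, D): Firm B prefers C (2 > -3) — not an equilibrium.
(B, C): Firm A gets -1 ≥ -2 from A, and Firm B gets 1 ≥ -2 from D — Nash equilibrium.
(B, D): Firm A prefers A (-3 > -4); Firm B prefers C (1 > -2) — not an equilibrium.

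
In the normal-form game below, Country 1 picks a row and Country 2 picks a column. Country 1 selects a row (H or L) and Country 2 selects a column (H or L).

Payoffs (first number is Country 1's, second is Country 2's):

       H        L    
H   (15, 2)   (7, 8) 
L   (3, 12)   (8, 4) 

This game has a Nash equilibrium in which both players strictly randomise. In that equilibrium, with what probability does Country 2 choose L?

12/13

Let c be the probability that Country 2 plays H. In a completely mixed equilibrium, Country 1 must be indifferent between H and L.
Country 1's expected payoff from H is 15c + 7(1−c); from L it is 3c + 8(1−c).
Setting these equal: 8c + 7 = −5c + 8, so c = 1/13.
Therefore Country 2 plays L with probability 1 − 1/13 = 12/13.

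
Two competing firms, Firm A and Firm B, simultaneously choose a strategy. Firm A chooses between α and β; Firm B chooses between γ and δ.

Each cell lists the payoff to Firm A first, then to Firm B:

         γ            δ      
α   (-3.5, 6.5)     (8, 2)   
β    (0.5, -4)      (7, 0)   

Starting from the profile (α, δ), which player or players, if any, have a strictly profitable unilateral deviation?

Firm A at (α, δ) earns 8; deviating to β yields 7 — not better.
Firm B earns 2; deviating to γ yields 6.5 — a strict improvement.
Only Firm B has a strictly profitable deviation.

Firm B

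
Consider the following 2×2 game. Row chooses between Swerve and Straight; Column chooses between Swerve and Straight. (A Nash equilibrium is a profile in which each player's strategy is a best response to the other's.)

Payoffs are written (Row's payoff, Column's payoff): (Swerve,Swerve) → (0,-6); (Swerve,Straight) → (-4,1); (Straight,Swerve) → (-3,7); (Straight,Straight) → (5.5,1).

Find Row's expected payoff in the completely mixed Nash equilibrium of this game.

-24/25

First find q, the probability Column plays Swerve, from Row's indifference between Swerve and Straight: −4(1−q) = −3q + 5.5(1−q), giving q = 19/25.
Since Row is indifferent in equilibrium, Row's expected payoff equals the payoff from either row against (19/25, 6/25). Using Swerve: −4(6/25) = -24/25.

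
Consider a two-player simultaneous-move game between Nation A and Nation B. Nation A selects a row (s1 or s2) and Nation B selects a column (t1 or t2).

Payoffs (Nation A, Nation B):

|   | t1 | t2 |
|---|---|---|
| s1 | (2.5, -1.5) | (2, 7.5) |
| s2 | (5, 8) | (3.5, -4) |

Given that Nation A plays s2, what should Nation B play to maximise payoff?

Against s2, Nation B earns 8 from t1 and -4 from t2.
So t1 is the best response.

t1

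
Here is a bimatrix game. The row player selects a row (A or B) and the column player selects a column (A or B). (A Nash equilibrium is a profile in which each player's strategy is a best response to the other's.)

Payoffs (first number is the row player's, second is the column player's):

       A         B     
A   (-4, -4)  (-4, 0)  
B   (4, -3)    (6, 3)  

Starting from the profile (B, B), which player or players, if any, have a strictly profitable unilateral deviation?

Neither

The row player at (B, B) earns 6; deviating to A yields -4 — not better.
The column player earns 3; deviating to A yields -3 — not better.
Neither player can strictly improve; the profile is a Nash equilibrium.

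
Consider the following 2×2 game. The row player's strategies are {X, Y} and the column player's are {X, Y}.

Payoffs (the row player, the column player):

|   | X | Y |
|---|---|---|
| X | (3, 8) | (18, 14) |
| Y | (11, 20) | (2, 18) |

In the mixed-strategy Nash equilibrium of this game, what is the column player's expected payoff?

First find p, the probability the row player plays X, from the column player's indifference between X and Y: 8p + 20(1−p) = 14p + 18(1−p), giving p = 1/4.
Since the column player is indifferent in equilibrium, the column player's expected payoff equals the payoff from either column against (1/4, 3/4). Using X: 8(1/4) + 20(3/4) = 17.

17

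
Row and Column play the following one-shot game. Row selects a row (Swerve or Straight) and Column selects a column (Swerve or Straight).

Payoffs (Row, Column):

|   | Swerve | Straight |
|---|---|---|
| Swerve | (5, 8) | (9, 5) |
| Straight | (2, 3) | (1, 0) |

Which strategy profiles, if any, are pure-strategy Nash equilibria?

(Swerve, Swerve)

(Swerve, Swerve): Row gets 5 ≥ 2 from Straight, and Column gets 8 ≥ 5 from Straight — Nash equilibrium.
(Swerve, Straight): Column prefers Swerve (8 > 5) — not an equilibrium.
(Straight, Swerve): Row prefers Swerve (5 > 2) — not an equilibrium.
(Straight, Straight): Row prefers Swerve (9 > 1); Column prefers Swerve (3 > 0) — not an equilibrium.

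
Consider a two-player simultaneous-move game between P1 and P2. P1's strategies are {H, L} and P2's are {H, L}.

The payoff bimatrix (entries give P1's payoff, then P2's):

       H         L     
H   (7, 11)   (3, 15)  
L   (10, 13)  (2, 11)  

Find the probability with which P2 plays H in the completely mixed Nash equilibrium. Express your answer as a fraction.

1/4

Let y be the probability that P2 plays H. In a completely mixed equilibrium, P1 must be indifferent between H and L.
P1's expected payoff from H is 7y + 3(1−y); from L it is 10y + 2(1−y).
Setting these equal: 4y + 3 = 8y + 2, so y = 1/4.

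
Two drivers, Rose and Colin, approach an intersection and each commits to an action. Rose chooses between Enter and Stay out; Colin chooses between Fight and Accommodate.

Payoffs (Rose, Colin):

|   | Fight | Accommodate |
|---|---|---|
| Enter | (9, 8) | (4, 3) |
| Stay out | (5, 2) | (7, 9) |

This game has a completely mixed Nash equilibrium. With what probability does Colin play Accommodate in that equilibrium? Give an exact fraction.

Let c be the probability that Colin plays Fight. In a completely mixed equilibrium, Rose must be indifferent between Enter and Stay out.
Rose's expected payoff from Enter is 9c + 4(1−c); from Stay out it is 5c + 7(1−c).
Setting these equal: 5c + 4 = −2c + 7, so c = 3/7.
Therefore Colin plays Accommodate with probability 1 − 3/7 = 4/7.

4/7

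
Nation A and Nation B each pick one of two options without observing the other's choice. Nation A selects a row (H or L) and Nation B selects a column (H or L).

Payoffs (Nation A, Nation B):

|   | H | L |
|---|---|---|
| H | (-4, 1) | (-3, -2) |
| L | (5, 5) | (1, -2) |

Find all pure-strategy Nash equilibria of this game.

(L, H)

(H, H): Nation A prefers L (5 > -4) — not an equilibrium.
(H, L): Nation A prefers L (1 > -3); Nation B prefers H (1 > -2) — not an equilibrium.
(L, H): Nation A gets 5 ≥ -4 from H, and Nation B gets 5 ≥ -2 from L — Nash equilibrium.
(L, L): Nation B prefers H (5 > -2) — not an equilibrium.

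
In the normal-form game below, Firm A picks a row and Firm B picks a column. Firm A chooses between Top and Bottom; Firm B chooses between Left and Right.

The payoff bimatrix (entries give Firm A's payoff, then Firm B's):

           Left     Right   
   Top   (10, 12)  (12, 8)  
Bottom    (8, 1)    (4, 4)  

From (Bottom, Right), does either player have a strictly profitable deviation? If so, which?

Firm A at (Bottom, Right) earns 4; deviating to Top yields 12 — a strict improvement.
Firm B earns 4; deviating to Left yields 1 — not better.
Only Firm A has a strictly profitable deviation.

Firm A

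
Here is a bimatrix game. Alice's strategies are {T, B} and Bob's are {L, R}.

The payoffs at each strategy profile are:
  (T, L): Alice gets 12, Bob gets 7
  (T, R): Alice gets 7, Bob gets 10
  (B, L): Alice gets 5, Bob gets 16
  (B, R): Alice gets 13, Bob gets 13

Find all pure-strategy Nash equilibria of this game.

none

(T, L): Bob prefers R (10 > 7) — not an equilibrium.
(T, R): Alice prefers B (13 > 7) — not an equilibrium.
(B, L): Alice prefers T (12 > 5) — not an equilibrium.
(B, R): Bob prefers L (16 > 13) — not an equilibrium.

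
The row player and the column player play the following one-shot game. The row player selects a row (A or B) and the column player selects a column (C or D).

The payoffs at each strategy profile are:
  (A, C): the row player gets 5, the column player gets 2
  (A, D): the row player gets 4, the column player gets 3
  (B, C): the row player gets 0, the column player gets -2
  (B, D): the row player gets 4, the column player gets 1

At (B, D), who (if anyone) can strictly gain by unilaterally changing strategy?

Neither

The row player at (B, D) earns 4; deviating to A yields 4 — not better.
The column player earns 1; deviating to C yields -2 — not better.
Neither player can strictly improve; the profile is a Nash equilibrium.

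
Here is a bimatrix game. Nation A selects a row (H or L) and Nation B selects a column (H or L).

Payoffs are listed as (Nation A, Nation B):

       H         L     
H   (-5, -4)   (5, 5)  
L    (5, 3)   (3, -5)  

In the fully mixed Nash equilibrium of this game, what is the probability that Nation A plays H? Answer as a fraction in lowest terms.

Let x be the probability that Nation A plays H. In a completely mixed equilibrium, Nation B must be indifferent between H and L.
Nation B's expected payoff from H is −4x + 3(1−x); from L it is 5x − 5(1−x).
Setting these equal: −7x + 3 = 10x − 5, so x = 8/17.

8/17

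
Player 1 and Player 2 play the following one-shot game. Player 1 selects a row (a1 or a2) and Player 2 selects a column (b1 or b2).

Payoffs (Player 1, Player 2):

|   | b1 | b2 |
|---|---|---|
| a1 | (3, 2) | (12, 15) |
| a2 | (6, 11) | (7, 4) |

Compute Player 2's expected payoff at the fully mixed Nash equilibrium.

First find p, the probability Player 1 plays a1, from Player 2's indifference between b1 and b2: 2p + 11(1−p) = 15p + 4(1−p), giving p = 7/20.
Since Player 2 is indifferent in equilibrium, Player 2's expected payoff equals the payoff from either column against (7/20, 13/20). Using b1: 2(7/20) + 11(13/20) = 157/20.

157/20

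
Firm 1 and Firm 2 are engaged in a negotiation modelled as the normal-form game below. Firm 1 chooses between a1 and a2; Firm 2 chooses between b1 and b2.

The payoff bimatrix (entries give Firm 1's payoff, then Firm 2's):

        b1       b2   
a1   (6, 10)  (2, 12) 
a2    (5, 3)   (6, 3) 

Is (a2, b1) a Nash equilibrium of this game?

No

At (a2, b1), Firm 1 earns 5; switching to a1 would give 6, so Firm 1 would deviate.
Firm 2 earns 3; switching to b2 would give 3, so Firm 2 has no profitable deviation.
Since at least one player can profitably deviate, this is not a Nash equilibrium.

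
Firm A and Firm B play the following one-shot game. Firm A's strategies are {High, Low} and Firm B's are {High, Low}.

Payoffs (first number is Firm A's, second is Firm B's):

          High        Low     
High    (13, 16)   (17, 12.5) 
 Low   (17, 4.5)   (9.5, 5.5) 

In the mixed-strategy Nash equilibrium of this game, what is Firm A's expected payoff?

331/23

First find y, the probability Firm B plays High, from Firm A's indifference between High and Low: 13y + 17(1−y) = 17y + 9.5(1−y), giving y = 15/23.
Since Firm A is indifferent in equilibrium, Firm A's expected payoff equals the payoff from either row against (15/23, 8/23). Using High: 13(15/23) + 17(8/23) = 331/23.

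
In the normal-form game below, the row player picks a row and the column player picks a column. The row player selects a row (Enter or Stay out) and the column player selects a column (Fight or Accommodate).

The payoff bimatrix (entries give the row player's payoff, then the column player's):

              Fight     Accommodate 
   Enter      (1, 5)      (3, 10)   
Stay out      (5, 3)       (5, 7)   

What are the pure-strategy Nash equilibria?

(Enter, Fight): the row player prefers Stay out (5 > 1); the column player prefers Accommodate (10 > 5) — not an equilibrium.
(Enter, Accommodate): the row player prefers Stay out (5 > 3) — not an equilibrium.
(Stay out, Fight): the column player prefers Accommodate (7 > 3) — not an equilibrium.
(Stay out, Accommodate): the row player gets 5 ≥ 3 from Enter, and the column player gets 7 ≥ 3 from Fight — Nash equilibrium.

(Stay out, Accommodate)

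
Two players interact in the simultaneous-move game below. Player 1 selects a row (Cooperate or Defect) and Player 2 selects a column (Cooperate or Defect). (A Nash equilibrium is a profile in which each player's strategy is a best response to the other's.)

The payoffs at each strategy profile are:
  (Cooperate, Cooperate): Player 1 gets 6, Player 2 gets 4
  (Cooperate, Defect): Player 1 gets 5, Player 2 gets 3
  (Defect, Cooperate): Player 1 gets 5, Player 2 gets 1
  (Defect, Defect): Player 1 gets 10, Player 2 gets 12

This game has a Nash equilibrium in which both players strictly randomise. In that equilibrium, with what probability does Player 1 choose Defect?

Let x be the probability that Player 1 plays Cooperate. In a completely mixed equilibrium, Player 2 must be indifferent between Cooperate and Defect.
Player 2's expected payoff from Cooperate is 4x + (1−x); from Defect it is 3x + 12(1−x).
Setting these equal: 3x + 1 = −9x + 12, so x = 11/12.
Therefore Player 1 plays Defect with probability 1 − 11/12 = 1/12.

1/12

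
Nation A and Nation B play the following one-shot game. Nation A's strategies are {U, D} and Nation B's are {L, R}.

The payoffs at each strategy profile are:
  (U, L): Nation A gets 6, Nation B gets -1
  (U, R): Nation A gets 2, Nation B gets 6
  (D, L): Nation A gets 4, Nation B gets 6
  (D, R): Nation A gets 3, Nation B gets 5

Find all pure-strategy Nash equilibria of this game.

none

(U, L): Nation B prefers R (6 > -1) — not an equilibrium.
(U, R): Nation A prefers D (3 > 2) — not an equilibrium.
(D, L): Nation A prefers U (6 > 4) — not an equilibrium.
(D, R): Nation B prefers L (6 > 5) — not an equilibrium.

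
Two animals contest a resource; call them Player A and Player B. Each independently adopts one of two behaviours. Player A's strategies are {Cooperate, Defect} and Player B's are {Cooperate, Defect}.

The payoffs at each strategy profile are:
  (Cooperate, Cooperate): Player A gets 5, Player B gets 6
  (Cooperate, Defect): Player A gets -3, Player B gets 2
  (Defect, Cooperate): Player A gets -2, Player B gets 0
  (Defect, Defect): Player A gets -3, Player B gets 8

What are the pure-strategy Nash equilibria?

(Cooperate, Cooperate): Player A gets 5 ≥ -2 from Defect, and Player B gets 6 ≥ 2 from Defect — Nash equilibrium.
(Cooperate, Defect): Player B prefers Cooperate (6 > 2) — not an equilibrium.
(Defect, Cooperate): Player A prefers Cooperate (5 > -2); Player B prefers Defect (8 > 0) — not an equilibrium.
(Defect, Defect): Player A gets -3 ≥ -3 from Cooperate, and Player B gets 8 ≥ 0 from Cooperate — Nash equilibrium.

(Cooperate, Cooperate) and (Defect, Defect)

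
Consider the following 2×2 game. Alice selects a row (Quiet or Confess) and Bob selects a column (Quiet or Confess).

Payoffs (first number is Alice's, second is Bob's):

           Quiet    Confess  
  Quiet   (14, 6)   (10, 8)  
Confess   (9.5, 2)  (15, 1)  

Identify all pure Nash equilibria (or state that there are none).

none

(Quiet, Quiet): Bob prefers Confess (8 > 6) — not an equilibrium.
(Quiet, Confess): Alice prefers Confess (15 > 10) — not an equilibrium.
(Confess, Quiet): Alice prefers Quiet (14 > 9.5) — not an equilibrium.
(Confess, Confess): Bob prefers Quiet (2 > 1) — not an equilibrium.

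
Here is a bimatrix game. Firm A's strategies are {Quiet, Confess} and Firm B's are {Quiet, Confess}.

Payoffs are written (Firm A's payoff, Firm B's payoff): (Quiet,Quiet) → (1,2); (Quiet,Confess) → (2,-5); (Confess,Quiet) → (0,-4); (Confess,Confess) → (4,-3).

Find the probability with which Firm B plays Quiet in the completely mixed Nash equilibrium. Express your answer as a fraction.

2/3

Let y be the probability that Firm B plays Quiet. In a completely mixed equilibrium, Firm A must be indifferent between Quiet and Confess.
Firm A's expected payoff from Quiet is y + 2(1−y); from Confess it is 4(1−y).
Setting these equal: −y + 2 = −4y + 4, so y = 2/3.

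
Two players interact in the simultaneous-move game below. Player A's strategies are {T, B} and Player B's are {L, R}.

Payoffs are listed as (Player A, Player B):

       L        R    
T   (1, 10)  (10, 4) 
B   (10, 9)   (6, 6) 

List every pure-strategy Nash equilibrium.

(T, L): Player A prefers B (10 > 1) — not an equilibrium.
(T, R): Player B prefers L (10 > 4) — not an equilibrium.
(B, L): Player A gets 10 ≥ 1 from T, and Player B gets 9 ≥ 6 from R — Nash equilibrium.
(B, R): Player A prefers T (10 > 6); Player B prefers L (9 > 6) — not an equilibrium.

(B, L)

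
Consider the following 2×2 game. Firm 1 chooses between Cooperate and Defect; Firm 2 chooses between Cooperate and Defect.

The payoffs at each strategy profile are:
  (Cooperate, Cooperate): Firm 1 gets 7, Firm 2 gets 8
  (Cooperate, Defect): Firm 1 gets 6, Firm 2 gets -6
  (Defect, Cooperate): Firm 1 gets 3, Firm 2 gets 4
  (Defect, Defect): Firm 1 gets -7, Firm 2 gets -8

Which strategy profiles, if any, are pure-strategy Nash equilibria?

(Cooperate, Cooperate): Firm 1 gets 7 ≥ 3 from Defect, and Firm 2 gets 8 ≥ -6 from Defect — Nash equilibrium.
(Cooperate, Defect): Firm 2 prefers Cooperate (8 > -6) — not an equilibrium.
(Defect, Cooperate): Firm 1 prefers Cooperate (7 > 3) — not an equilibrium.
(Defect, Defect): Firm 1 prefers Cooperate (6 > -7); Firm 2 prefers Cooperate (4 > -8) — not an equilibrium.

(Cooperate, Cooperate)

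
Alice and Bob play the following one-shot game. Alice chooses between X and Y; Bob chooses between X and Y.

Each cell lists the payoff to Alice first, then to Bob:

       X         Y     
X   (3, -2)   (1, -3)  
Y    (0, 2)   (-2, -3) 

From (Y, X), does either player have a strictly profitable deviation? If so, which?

Alice

Alice at (Y, X) earns 0; deviating to X yields 3 — a strict improvement.
Bob earns 2; deviating to Y yields -3 — not better.
Only Alice has a strictly profitable deviation.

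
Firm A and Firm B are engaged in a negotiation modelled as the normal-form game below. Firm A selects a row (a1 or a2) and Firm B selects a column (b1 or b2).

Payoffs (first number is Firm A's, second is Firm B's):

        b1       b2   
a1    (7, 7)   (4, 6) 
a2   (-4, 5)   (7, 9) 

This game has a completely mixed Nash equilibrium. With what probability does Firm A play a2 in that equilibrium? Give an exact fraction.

Let x be the probability that Firm A plays a1. In a completely mixed equilibrium, Firm B must be indifferent between b1 and b2.
Firm B's expected payoff from b1 is 7x + 5(1−x); from b2 it is 6x + 9(1−x).
Setting these equal: 2x + 5 = −3x + 9, so x = 4/5.
Therefore Firm A plays a2 with probability 1 − 4/5 = 1/5.

1/5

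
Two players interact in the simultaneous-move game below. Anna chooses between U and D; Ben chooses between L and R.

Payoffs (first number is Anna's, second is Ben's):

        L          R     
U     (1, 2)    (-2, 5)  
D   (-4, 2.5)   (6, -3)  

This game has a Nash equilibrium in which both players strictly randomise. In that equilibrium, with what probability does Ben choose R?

5/13

Let y be the probability that Ben plays L. In a completely mixed equilibrium, Anna must be indifferent between U and D.
Anna's expected payoff from U is y − 2(1−y); from D it is −4y + 6(1−y).
Setting these equal: 3y − 2 = −10y + 6, so y = 8/13.
Therefore Ben plays R with probability 1 − 8/13 = 5/13.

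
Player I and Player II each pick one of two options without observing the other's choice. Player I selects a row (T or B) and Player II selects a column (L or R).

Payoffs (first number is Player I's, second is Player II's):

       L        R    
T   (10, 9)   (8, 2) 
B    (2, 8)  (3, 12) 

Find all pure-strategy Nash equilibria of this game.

(T, L): Player I gets 10 ≥ 2 from B, and Player II gets 9 ≥ 2 from R — Nash equilibrium.
(T, R): Player II prefers L (9 > 2) — not an equilibrium.
(B, L): Player I prefers T (10 > 2); Player II prefers R (12 > 8) — not an equilibrium.
(B, R): Player I prefers T (8 > 3) — not an equilibrium.

(T, L)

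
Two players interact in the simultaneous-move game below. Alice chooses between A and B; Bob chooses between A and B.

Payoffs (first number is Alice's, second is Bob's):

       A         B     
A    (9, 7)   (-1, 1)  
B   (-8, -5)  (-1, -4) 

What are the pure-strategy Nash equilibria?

(A, A): Alice gets 9 ≥ -8 from B, and Bob gets 7 ≥ 1 from B — Nash equilibrium.
(A, B): Bob prefers A (7 > 1) — not an equilibrium.
(B, A): Alice prefers A (9 > -8); Bob prefers B (-4 > -5) — not an equilibrium.
(B, B): Alice gets -1 ≥ -1 from A, and Bob gets -4 ≥ -5 from A — Nash equilibrium.

(A, A) and (B, B)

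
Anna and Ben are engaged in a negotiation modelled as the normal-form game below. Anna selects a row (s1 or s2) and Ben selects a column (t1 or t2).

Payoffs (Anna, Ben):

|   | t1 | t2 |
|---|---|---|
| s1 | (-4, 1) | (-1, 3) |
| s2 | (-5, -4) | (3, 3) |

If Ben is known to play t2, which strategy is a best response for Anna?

Against t2, Anna earns -1 from s1 and 3 from s2.
So s2 is the best response.

s2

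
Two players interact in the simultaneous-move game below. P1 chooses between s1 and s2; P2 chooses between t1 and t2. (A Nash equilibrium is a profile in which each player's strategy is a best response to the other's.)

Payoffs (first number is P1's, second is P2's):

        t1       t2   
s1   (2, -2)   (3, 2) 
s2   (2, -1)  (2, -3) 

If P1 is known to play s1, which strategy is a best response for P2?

t2

Against s1, P2 earns -2 from t1 and 2 from t2.
So t2 is the best response.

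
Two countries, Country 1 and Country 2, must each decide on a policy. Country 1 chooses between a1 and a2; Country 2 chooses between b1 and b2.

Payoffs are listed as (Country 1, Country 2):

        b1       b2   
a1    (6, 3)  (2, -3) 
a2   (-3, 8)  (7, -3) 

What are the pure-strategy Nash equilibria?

(a1, b1): Country 1 gets 6 ≥ -3 from a2, and Country 2 gets 3 ≥ -3 from b2 — Nash equilibrium.
(a1, b2): Country 1 prefers a2 (7 > 2); Country 2 prefers b1 (3 > -3) — not an equilibrium.
(a2, b1): Country 1 prefers a1 (6 > -3) — not an equilibrium.
(a2, b2): Country 2 prefers b1 (8 > -3) — not an equilibrium.

(a1, b1)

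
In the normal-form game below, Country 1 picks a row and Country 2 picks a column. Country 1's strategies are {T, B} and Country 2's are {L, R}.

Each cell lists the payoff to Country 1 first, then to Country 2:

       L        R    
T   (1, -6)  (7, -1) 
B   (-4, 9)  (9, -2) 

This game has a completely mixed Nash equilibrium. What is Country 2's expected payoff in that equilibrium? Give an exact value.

-21/16

First find p, the probability Country 1 plays T, from Country 2's indifference between L and R: −6p + 9(1−p) = −p − 2(1−p), giving p = 11/16.
Since Country 2 is indifferent in equilibrium, Country 2's expected payoff equals the payoff from either column against (11/16, 5/16). Using L: −6(11/16) + 9(5/16) = -21/16.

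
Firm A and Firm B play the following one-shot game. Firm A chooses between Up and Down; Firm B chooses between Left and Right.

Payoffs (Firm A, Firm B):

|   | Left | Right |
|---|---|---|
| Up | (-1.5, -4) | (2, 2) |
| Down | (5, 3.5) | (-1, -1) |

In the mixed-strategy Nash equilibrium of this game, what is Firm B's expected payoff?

2/7

First find x, the probability Firm A plays Up, from Firm B's indifference between Left and Right: −4x + 3.5(1−x) = 2x − (1−x), giving x = 3/7.
Since Firm B is indifferent in equilibrium, Firm B's expected payoff equals the payoff from either column against (3/7, 4/7). Using Left: −4(3/7) + 3.5(4/7) = 2/7.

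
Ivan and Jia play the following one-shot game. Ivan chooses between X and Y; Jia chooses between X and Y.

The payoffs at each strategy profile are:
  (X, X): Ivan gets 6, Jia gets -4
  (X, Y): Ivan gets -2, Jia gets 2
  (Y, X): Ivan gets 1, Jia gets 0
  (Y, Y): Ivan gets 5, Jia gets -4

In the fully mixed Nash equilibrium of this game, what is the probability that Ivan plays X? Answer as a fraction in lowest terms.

2/5

Let r be the probability that Ivan plays X. In a completely mixed equilibrium, Jia must be indifferent between X and Y.
Jia's expected payoff from X is −4r; from Y it is 2r − 4(1−r).
Setting these equal: −4r = 6r − 4, so r = 2/5.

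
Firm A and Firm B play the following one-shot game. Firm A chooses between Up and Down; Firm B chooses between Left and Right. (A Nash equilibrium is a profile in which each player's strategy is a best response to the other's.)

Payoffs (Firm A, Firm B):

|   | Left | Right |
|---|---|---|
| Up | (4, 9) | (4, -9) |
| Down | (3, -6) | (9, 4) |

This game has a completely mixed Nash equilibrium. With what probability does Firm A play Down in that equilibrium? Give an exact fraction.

9/14

Let r be the probability that Firm A plays Up. In a completely mixed equilibrium, Firm B must be indifferent between Left and Right.
Firm B's expected payoff from Left is 9r − 6(1−r); from Right it is −9r + 4(1−r).
Setting these equal: 15r − 6 = −13r + 4, so r = 5/14.
Therefore Firm A plays Down with probability 1 − 5/14 = 9/14.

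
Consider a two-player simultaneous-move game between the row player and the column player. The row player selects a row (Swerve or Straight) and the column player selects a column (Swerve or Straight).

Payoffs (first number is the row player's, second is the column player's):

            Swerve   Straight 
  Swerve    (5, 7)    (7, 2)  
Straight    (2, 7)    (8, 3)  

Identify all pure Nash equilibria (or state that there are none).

(Swerve, Swerve)

(Swerve, Swerve): the row player gets 5 ≥ 2 from Straight, and the column player gets 7 ≥ 2 from Straight — Nash equilibrium.
(Swerve, Straight): the row player prefers Straight (8 > 7); the column player prefers Swerve (7 > 2) — not an equilibrium.
(Straight, Swerve): the row player prefers Swerve (5 > 2) — not an equilibrium.
(Straight, Straight): the column player prefers Swerve (7 > 3) — not an equilibrium.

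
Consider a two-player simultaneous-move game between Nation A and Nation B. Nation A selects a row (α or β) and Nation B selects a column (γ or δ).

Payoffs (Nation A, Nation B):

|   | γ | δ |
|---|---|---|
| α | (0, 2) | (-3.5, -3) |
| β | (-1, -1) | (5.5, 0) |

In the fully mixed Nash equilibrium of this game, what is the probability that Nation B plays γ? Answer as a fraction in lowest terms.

9/10

Let y be the probability that Nation B plays γ. In a completely mixed equilibrium, Nation A must be indifferent between α and β.
Nation A's expected payoff from α is −3.5(1−y); from β it is −y + 5.5(1−y).
Setting these equal: 3.5y − 3.5 = −6.5y + 5.5, so y = 9/10.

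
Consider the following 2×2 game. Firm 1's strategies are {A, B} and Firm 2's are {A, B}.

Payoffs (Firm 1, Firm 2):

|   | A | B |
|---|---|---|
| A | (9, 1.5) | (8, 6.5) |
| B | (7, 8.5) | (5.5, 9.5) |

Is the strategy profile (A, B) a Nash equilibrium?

At (A, B), Firm 1 earns 8; switching to B would give 5.5, so Firm 1 has no profitable deviation.
Firm 2 earns 6.5; switching to A would give 1.5, so Firm 2 has no profitable deviation.
Neither player can gain by a unilateral deviation, so this profile is a Nash equilibrium.

Yes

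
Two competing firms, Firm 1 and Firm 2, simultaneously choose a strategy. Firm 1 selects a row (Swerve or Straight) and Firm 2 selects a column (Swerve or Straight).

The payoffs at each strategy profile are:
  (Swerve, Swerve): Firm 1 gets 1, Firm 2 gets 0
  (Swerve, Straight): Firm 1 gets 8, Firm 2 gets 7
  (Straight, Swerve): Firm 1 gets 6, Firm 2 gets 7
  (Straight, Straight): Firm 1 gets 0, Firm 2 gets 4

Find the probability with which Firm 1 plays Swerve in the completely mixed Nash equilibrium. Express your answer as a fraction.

3/10

Let p be the probability that Firm 1 plays Swerve. In a completely mixed equilibrium, Firm 2 must be indifferent between Swerve and Straight.
Firm 2's expected payoff from Swerve is 7(1−p); from Straight it is 7p + 4(1−p).
Setting these equal: −7p + 7 = 3p + 4, so p = 3/10.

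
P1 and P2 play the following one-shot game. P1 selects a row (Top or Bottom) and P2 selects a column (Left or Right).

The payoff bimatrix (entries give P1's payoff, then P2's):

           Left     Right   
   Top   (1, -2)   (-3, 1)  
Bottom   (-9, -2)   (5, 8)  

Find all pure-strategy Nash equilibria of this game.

(Bottom, Right)

(Top, Left): P2 prefers Right (1 > -2) — not an equilibrium.
(Top, Right): P1 prefers Bottom (5 > -3) — not an equilibrium.
(Bottom, Left): P1 prefers Top (1 > -9); P2 prefers Right (8 > -2) — not an equilibrium.
(Bottom, Right): P1 gets 5 ≥ -3 from Top, and P2 gets 8 ≥ -2 from Left — Nash equilibrium.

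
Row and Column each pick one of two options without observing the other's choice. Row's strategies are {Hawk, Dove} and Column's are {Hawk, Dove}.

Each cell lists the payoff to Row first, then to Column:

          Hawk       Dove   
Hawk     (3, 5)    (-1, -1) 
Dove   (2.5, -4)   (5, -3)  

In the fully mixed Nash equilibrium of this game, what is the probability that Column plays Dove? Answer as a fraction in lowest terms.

Let c be the probability that Column plays Hawk. In a completely mixed equilibrium, Row must be indifferent between Hawk and Dove.
Row's expected payoff from Hawk is 3c − (1−c); from Dove it is 2.5c + 5(1−c).
Setting these equal: 4c − 1 = −2.5c + 5, so c = 12/13.
Therefore Column plays Dove with probability 1 − 12/13 = 1/13.

1/13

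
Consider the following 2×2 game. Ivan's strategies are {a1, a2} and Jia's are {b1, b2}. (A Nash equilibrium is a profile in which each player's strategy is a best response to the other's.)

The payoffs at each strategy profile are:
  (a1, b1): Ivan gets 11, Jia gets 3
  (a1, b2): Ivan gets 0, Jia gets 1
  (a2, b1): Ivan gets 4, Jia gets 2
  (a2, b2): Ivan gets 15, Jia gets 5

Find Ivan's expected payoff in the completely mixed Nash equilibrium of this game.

First find q, the probability Jia plays b1, from Ivan's indifference between a1 and a2: 11q = 4q + 15(1−q), giving q = 15/22.
Since Ivan is indifferent in equilibrium, Ivan's expected payoff equals the payoff from either row against (15/22, 7/22). Using a1: 11(15/22) = 15/2.

15/2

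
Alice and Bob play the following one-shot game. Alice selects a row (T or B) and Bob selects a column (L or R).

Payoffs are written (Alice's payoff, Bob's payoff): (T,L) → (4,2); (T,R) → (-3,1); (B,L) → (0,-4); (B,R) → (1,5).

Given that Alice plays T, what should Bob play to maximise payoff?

L

Against T, Bob earns 2 from L and 1 from R.
So L is the best response.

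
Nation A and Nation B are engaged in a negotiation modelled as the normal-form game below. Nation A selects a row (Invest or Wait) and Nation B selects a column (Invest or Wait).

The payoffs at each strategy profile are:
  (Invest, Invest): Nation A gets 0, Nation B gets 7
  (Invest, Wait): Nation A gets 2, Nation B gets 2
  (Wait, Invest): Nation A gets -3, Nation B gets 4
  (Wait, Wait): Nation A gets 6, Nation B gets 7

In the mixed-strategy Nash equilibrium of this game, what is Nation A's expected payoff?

6/7

First find q, the probability Nation B plays Invest, from Nation A's indifference between Invest and Wait: 2(1−q) = −3q + 6(1−q), giving q = 4/7.
Since Nation A is indifferent in equilibrium, Nation A's expected payoff equals the payoff from either row against (4/7, 3/7). Using Invest: 2(3/7) = 6/7.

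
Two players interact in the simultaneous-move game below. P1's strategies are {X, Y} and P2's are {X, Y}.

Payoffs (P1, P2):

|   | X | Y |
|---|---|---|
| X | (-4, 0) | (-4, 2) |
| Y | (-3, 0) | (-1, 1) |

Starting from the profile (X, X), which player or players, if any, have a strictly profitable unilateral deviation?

Both

P1 at (X, X) earns -4; deviating to Y yields -3 — a strict improvement.
P2 earns 0; deviating to Y yields 2 — a strict improvement.
Both P1 and P2 have strictly profitable deviations.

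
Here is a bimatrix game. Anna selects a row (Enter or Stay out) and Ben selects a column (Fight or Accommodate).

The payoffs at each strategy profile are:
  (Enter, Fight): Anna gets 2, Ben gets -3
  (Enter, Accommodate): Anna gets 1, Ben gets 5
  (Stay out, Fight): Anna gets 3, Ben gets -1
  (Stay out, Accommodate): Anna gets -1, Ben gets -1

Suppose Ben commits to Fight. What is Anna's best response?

Stay out

Against Fight, Anna earns 2 from Enter and 3 from Stay out.
So Stay out is the best response.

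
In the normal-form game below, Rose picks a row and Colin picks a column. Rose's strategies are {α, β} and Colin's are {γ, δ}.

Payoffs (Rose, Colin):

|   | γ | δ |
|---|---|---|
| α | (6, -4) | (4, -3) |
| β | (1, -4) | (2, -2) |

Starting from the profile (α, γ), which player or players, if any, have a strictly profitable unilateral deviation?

Rose at (α, γ) earns 6; deviating to β yields 1 — not better.
Colin earns -4; deviating to δ yields -3 — a strict improvement.
Only Colin has a strictly profitable deviation.

Colin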